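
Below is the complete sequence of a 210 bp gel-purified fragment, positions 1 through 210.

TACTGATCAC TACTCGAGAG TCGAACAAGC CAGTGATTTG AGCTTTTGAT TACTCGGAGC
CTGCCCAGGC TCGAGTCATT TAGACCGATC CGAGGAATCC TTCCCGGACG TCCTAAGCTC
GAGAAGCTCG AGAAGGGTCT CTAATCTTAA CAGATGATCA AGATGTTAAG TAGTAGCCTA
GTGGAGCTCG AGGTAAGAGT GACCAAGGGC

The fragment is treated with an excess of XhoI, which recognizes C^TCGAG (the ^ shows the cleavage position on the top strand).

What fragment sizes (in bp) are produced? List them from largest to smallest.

XhoI sites (CTCGAG) start at positions 13, 70, 118, 127, 187.
XhoI cuts after the first base of each site, so after positions 13, 70, 118, 127, 187.
Linear molecule, 5 cuts → 6 fragments:
  1–13 → 13 bp
  14–70 → 57 bp
  71–118 → 48 bp
  119–127 → 9 bp
  128–187 → 60 bp
  188–210 → 23 bp
Sorted largest to smallest: 60, 57, 48, 23, 13, 9 bp.

60, 57, 48, 23, 13, 9 bp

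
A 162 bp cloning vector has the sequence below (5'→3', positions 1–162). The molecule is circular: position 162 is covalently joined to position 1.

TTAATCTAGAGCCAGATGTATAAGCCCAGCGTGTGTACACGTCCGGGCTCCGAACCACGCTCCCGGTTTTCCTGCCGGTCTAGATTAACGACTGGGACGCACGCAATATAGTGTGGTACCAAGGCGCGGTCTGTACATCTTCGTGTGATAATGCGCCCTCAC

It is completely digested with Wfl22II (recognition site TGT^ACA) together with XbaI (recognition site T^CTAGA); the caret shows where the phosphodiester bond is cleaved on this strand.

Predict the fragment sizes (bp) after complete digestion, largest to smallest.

55, 43, 33, 31 bp

Wfl22II sites (TGTACA) start at positions 34, 132.
Wfl22II cuts after base 3 of each site, so after positions 36, 134.
XbaI sites (TCTAGA) start at positions 5, 79.
XbaI cuts after the first base of each site, so after positions 5, 79.
Combined cut positions: 5, 36, 79, 134.
Circular molecule, 4 cuts → 4 fragments:
  6–36 → 31 bp
  37–79 → 43 bp
  80–134 → 55 bp
  135–162 then 1–5 → 28 + 5 = 33 bp
Sorted largest to smallest: 55, 43, 33, 31 bp.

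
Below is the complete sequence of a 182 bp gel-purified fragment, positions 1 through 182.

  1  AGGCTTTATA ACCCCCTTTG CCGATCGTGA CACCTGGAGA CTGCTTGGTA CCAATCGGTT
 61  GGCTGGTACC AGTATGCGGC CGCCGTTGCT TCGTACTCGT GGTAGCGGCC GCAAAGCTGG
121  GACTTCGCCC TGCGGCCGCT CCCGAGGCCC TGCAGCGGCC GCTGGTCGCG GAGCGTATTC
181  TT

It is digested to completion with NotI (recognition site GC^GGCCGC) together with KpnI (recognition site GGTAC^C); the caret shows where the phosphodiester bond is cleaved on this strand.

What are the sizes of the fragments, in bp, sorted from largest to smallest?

NotI sites (GCGGCCGC) start at positions 76, 105, 132, 155.
NotI cuts after base 2 of each site, so after positions 77, 106, 133, 156.
KpnI sites (GGTACC) start at positions 47, 65.
KpnI cuts after base 5 of each site (before the last base), so after positions 51, 69.
Combined cut positions: 51, 69, 77, 106, 133, 156.
Linear molecule, 6 cuts → 7 fragments:
  1–51 → 51 bp
  52–69 → 18 bp
  70–77 → 8 bp
  78–106 → 29 bp
  107–133 → 27 bp
  134–156 → 23 bp
  157–182 → 26 bp
Sorted largest to smallest: 51, 29, 27, 26, 23, 18, 8 bp.

51, 29, 27, 26, 23, 18, 8 bp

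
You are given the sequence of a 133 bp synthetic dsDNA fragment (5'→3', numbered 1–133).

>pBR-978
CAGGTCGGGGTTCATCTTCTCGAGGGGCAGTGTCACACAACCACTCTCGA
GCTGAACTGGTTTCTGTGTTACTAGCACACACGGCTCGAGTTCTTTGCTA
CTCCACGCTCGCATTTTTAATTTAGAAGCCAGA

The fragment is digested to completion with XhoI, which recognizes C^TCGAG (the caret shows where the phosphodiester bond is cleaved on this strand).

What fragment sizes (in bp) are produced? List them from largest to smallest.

48, 39, 27, 19 bp

XhoI sites (CTCGAG) start at positions 19, 46, 85.
XhoI cuts after the first base of each site, so after positions 19, 46, 85.
Linear molecule, 3 cuts → 4 fragments:
  1–19 → 19 bp
  20–46 → 27 bp
  47–85 → 39 bp
  86–133 → 48 bp
Sorted largest to smallest: 48, 39, 27, 19 bp.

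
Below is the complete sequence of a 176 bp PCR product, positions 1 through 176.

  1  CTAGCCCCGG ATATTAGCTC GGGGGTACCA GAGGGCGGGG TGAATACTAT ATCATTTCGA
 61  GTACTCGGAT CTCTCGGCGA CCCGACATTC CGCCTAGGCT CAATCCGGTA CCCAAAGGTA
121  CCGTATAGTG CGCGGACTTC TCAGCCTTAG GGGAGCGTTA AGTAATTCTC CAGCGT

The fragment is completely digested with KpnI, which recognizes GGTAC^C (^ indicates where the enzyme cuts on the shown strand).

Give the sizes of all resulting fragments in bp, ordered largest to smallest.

KpnI sites (GGTACC) start at positions 24, 107, 117.
KpnI cuts after base 5 of each site (before the last base), so after positions 28, 111, 121.
Linear molecule, 3 cuts → 4 fragments:
  1–28 → 28 bp
  29–111 → 83 bp
  112–121 → 10 bp
  122–176 → 55 bp
Sorted largest to smallest: 83, 55, 28, 10 bp.

83, 55, 28, 10 bp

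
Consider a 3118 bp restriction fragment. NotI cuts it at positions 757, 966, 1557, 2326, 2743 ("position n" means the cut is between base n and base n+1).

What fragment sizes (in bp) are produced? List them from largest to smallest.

Linear molecule, 5 cuts → 6 fragments:
  757 − 0 = 757 bp
  966 − 757 = 209 bp
  1557 − 966 = 591 bp
  2326 − 1557 = 769 bp
  2743 − 2326 = 417 bp
  3118 − 2743 = 375 bp
Sorted largest to smallest: 769, 757, 591, 417, 375, 209 bp.

769, 757, 591, 417, 375, 209 bp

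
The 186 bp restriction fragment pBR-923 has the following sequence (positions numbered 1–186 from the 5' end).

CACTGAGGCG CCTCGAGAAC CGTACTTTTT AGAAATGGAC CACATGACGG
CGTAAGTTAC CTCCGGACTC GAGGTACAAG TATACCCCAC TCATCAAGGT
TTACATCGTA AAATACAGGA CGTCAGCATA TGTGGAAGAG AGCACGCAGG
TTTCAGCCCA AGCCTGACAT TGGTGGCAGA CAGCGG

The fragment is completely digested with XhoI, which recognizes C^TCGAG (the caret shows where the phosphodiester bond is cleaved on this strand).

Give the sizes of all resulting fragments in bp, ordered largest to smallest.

118, 56, 12 bp

XhoI sites (CTCGAG) start at positions 12, 68.
XhoI cuts after the first base of each site, so after positions 12, 68.
Linear molecule, 2 cuts → 3 fragments:
  1–12 → 12 bp
  13–68 → 56 bp
  69–186 → 118 bp
Sorted largest to smallest: 118, 56, 12 bp.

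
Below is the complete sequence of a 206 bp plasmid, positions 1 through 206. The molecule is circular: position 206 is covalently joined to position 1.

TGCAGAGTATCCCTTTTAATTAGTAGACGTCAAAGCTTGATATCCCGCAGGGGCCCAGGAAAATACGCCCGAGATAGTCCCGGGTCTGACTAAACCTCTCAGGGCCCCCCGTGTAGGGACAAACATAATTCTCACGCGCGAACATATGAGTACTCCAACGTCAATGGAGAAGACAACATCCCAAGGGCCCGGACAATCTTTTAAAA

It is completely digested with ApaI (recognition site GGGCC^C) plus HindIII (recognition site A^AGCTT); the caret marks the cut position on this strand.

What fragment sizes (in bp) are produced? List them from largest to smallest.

ApaI sites (GGGCCC) start at positions 51, 102, 185.
ApaI cuts after base 5 of each site (before the last base), so after positions 55, 106, 189.
The HindIII site (AAGCTT) starts at position 33.
HindIII cuts after the first base of each site, so after position 33.
Combined cut positions: 33, 55, 106, 189.
Circular molecule, 4 cuts → 4 fragments:
  34–55 → 22 bp
  56–106 → 51 bp
  107–189 → 83 bp
  190–206 then 1–33 → 17 + 33 = 50 bp
Sorted largest to smallest: 83, 51, 50, 22 bp.

83, 51, 50, 22 bp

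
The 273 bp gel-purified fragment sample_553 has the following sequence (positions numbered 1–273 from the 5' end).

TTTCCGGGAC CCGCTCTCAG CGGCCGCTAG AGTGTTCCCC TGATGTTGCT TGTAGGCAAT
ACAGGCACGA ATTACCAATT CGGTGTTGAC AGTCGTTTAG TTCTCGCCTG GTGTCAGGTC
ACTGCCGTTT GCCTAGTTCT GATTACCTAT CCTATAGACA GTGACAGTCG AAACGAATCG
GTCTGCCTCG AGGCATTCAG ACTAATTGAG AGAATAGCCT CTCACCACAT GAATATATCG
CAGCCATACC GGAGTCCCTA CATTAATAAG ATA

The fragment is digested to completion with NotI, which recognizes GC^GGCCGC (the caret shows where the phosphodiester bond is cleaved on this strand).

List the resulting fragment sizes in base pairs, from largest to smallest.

252, 21 bp

The NotI site (GCGGCCGC) starts at position 20.
NotI cuts after base 2 of each site, so after position 21.
Linear molecule, 1 cut → 2 fragments:
  1–21 → 21 bp
  22–273 → 252 bp
Sorted largest to smallest: 252, 21 bp.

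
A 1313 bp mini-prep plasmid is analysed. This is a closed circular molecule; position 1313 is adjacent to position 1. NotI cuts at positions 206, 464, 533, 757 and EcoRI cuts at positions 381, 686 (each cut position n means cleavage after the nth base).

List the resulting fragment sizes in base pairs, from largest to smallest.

Combined cut positions (sorted): 206, 381, 464, 533, 686, 757.
Circular molecule, 6 cuts → 6 fragments:
  381 − 206 = 175 bp
  464 − 381 = 83 bp
  533 − 464 = 69 bp
  686 − 533 = 153 bp
  757 − 686 = 71 bp
  wrap: 1313 − 757 + 206 = 762 bp
Sorted largest to smallest: 762, 175, 153, 83, 71, 69 bp.

762, 175, 153, 83, 71, 69 bp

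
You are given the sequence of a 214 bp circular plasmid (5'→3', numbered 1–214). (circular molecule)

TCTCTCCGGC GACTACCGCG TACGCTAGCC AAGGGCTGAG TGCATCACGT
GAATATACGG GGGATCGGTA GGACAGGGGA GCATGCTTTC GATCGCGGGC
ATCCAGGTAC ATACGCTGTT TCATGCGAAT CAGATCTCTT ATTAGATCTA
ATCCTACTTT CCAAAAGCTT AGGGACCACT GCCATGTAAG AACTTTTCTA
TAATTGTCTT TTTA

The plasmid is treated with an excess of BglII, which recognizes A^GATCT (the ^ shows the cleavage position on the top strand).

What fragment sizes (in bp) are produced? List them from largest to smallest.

202, 12 bp

BglII sites (AGATCT) start at positions 132, 144.
BglII cuts after the first base of each site, so after positions 132, 144.
Circular molecule, 2 cuts → 2 fragments:
  133–144 → 12 bp
  145–214 then 1–132 → 70 + 132 = 202 bp
Sorted largest to smallest: 202, 12 bp.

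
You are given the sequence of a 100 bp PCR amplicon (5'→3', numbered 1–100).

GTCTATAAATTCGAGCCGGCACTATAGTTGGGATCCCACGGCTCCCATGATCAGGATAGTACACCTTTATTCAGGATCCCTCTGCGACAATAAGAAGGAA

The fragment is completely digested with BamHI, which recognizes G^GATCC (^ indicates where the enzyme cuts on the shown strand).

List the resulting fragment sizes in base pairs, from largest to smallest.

BamHI sites (GGATCC) start at positions 31, 74.
BamHI cuts after the first base of each site, so after positions 31, 74.
Linear molecule, 2 cuts → 3 fragments:
  1–31 → 31 bp
  32–74 → 43 bp
  75–100 → 26 bp
Sorted largest to smallest: 43, 31, 26 bp.

43, 31, 26 bp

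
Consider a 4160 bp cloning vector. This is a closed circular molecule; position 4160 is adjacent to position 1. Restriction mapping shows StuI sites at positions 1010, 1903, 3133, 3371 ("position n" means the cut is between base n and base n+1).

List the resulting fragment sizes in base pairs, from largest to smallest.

1799, 1230, 893, 238 bp

Circular molecule, 4 cuts → 4 fragments:
  1903 − 1010 = 893 bp
  3133 − 1903 = 1230 bp
  3371 − 3133 = 238 bp
  wrap: 4160 − 3371 + 1010 = 1799 bp
Sorted largest to smallest: 1799, 1230, 893, 238 bp.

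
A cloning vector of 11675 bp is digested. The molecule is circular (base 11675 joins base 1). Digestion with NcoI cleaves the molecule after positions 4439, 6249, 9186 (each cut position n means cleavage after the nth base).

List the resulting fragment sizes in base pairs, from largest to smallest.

6928, 2937, 1810 bp

Circular molecule, 3 cuts → 3 fragments:
  6249 − 4439 = 1810 bp
  9186 − 6249 = 2937 bp
  wrap: 11675 − 9186 + 4439 = 6928 bp
Sorted largest to smallest: 6928, 2937, 1810 bp.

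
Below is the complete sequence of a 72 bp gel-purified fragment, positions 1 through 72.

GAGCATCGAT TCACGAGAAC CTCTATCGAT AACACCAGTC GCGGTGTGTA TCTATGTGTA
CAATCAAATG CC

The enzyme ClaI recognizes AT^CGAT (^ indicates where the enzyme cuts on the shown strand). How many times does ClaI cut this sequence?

2

ATCGAT occurs starting at positions 5, 25.
ClaI cuts at 2 sites.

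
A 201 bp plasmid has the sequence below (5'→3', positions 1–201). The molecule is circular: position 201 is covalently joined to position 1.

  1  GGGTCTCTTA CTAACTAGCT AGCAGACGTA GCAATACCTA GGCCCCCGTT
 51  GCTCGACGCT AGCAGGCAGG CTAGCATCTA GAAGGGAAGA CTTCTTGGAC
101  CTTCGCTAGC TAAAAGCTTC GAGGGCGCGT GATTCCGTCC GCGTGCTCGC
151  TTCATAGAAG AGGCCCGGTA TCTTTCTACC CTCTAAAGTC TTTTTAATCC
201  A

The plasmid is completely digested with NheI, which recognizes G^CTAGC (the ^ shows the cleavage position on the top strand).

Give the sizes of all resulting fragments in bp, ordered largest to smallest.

114, 40, 35, 12 bp

NheI sites (GCTAGC) start at positions 18, 58, 70, 105.
NheI cuts after the first base of each site, so after positions 18, 58, 70, 105.
Circular molecule, 4 cuts → 4 fragments:
  19–58 → 40 bp
  59–70 → 12 bp
  71–105 → 35 bp
  106–201 then 1–18 → 96 + 18 = 114 bp
Sorted largest to smallest: 114, 40, 35, 12 bp.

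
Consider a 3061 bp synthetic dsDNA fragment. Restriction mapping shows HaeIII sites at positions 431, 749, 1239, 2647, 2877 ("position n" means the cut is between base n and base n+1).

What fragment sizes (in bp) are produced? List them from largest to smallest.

Linear molecule, 5 cuts → 6 fragments:
  431 − 0 = 431 bp
  749 − 431 = 318 bp
  1239 − 749 = 490 bp
  2647 − 1239 = 1408 bp
  2877 − 2647 = 230 bp
  3061 − 2877 = 184 bp
Sorted largest to smallest: 1408, 490, 431, 318, 230, 184 bp.

1408, 490, 431, 318, 230, 184 bp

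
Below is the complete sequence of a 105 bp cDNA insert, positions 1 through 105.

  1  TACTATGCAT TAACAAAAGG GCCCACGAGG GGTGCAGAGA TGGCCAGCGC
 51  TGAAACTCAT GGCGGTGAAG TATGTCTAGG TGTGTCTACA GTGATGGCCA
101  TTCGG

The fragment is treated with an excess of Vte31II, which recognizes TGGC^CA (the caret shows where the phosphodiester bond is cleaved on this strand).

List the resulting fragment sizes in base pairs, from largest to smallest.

54, 44, 7 bp

Vte31II sites (TGGCCA) start at positions 41, 95.
Vte31II cuts after base 4 of each site, so after positions 44, 98.
Linear molecule, 2 cuts → 3 fragments:
  1–44 → 44 bp
  45–98 → 54 bp
  99–105 → 7 bp
Sorted largest to smallest: 54, 44, 7 bp.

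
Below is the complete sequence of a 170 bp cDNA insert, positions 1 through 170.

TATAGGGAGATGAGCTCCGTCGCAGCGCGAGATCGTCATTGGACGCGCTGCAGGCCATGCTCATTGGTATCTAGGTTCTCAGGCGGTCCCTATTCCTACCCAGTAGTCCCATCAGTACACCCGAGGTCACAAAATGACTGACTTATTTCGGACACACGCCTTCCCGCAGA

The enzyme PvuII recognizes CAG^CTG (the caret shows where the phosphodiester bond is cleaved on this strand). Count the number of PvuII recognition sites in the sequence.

0

No occurrence of CAGCTG is present in the sequence.
PvuII does not cut: 0 sites.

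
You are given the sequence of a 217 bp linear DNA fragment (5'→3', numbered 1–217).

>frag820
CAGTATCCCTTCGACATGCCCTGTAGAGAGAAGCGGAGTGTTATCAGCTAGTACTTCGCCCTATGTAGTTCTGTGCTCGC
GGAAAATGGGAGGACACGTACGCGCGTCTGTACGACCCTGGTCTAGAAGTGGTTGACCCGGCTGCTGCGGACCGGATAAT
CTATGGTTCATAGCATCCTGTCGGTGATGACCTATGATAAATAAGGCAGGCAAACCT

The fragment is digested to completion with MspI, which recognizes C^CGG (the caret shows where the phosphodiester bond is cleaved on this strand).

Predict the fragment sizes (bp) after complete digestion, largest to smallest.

MspI sites (CCGG) start at positions 138, 152.
MspI cuts after the first base of each site, so after positions 138, 152.
Linear molecule, 2 cuts → 3 fragments:
  1–138 → 138 bp
  139–152 → 14 bp
  153–217 → 65 bp
Sorted largest to smallest: 138, 65, 14 bp.

138, 65, 14 bp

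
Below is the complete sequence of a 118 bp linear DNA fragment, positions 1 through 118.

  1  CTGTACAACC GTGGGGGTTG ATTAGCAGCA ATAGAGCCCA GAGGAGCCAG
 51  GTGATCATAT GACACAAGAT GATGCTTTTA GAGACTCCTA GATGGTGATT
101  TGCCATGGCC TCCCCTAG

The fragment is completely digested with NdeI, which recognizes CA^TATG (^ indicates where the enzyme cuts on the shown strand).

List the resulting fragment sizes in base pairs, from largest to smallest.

The NdeI site (CATATG) starts at position 56.
NdeI cuts after base 2 of each site, so after position 57.
Linear molecule, 1 cut → 2 fragments:
  1–57 → 57 bp
  58–118 → 61 bp
Sorted largest to smallest: 61, 57 bp.

61, 57 bp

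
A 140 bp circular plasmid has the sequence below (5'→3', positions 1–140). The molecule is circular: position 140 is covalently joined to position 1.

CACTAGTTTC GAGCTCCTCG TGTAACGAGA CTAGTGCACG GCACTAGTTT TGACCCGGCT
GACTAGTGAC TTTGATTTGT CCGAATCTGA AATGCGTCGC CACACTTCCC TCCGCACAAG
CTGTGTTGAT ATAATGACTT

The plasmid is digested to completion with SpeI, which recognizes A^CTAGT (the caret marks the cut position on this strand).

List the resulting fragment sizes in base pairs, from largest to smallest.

80, 28, 19, 13 bp

SpeI sites (ACTAGT) start at positions 2, 30, 43, 62.
SpeI cuts after the first base of each site, so after positions 2, 30, 43, 62.
Circular molecule, 4 cuts → 4 fragments:
  3–30 → 28 bp
  31–43 → 13 bp
  44–62 → 19 bp
  63–140 then 1–2 → 78 + 2 = 80 bp
Sorted largest to smallest: 80, 28, 19, 13 bp.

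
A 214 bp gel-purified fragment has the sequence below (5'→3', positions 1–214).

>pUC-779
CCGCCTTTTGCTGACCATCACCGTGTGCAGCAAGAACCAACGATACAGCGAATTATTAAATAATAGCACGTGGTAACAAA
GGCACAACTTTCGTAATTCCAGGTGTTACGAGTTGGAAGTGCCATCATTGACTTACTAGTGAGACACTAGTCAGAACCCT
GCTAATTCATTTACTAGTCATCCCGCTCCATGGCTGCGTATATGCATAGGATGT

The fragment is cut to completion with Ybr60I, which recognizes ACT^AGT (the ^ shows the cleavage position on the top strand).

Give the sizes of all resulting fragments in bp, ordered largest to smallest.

137, 39, 27, 11 bp

Ybr60I sites (ACTAGT) start at positions 135, 146, 173.
Ybr60I cuts after base 3 of each site, so after positions 137, 148, 175.
Linear molecule, 3 cuts → 4 fragments:
  1–137 → 137 bp
  138–148 → 11 bp
  149–175 → 27 bp
  176–214 → 39 bp
Sorted largest to smallest: 137, 39, 27, 11 bp.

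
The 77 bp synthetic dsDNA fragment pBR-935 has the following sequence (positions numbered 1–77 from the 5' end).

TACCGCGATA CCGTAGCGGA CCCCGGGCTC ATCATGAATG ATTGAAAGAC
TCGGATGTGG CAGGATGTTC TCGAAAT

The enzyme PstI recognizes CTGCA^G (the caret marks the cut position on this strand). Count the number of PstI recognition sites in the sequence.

No occurrence of CTGCAG is present in the sequence.
PstI does not cut: 0 sites.

0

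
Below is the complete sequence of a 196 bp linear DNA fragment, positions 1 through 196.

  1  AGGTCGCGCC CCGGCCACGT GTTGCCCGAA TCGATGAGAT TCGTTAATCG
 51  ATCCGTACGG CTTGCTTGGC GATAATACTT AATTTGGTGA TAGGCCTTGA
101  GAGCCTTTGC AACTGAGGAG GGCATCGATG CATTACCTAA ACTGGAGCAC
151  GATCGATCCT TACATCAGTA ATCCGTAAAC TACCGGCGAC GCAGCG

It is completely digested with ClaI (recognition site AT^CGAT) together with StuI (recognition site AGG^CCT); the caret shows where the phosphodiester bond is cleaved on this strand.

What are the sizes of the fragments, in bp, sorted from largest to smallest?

ClaI sites (ATCGAT) start at positions 30, 47, 124, 152.
ClaI cuts after base 2 of each site, so after positions 31, 48, 125, 153.
The StuI site (AGGCCT) starts at position 92.
StuI cuts after base 3 of each site, so after position 94.
Combined cut positions: 31, 48, 94, 125, 153.
Linear molecule, 5 cuts → 6 fragments:
  1–31 → 31 bp
  32–48 → 17 bp
  49–94 → 46 bp
  95–125 → 31 bp
  126–153 → 28 bp
  154–196 → 43 bp
Sorted largest to smallest: 46, 43, 31, 31, 28, 17 bp.

46, 43, 31, 31, 28, 17 bp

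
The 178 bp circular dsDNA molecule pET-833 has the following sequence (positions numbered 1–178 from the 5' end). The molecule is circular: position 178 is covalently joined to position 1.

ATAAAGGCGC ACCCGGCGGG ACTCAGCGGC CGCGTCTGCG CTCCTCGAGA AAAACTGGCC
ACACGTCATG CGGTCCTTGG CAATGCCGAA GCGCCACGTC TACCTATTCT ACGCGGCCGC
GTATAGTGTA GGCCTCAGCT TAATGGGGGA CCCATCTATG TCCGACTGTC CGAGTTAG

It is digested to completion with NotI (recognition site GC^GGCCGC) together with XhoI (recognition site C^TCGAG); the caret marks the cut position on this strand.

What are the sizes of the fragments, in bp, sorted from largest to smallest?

91, 70, 17 bp

NotI sites (GCGGCCGC) start at positions 26, 113.
NotI cuts after base 2 of each site, so after positions 27, 114.
The XhoI site (CTCGAG) starts at position 44.
XhoI cuts after the first base of each site, so after position 44.
Combined cut positions: 27, 44, 114.
Circular molecule, 3 cuts → 3 fragments:
  28–44 → 17 bp
  45–114 → 70 bp
  115–178 then 1–27 → 64 + 27 = 91 bp
Sorted largest to smallest: 91, 70, 17 bp.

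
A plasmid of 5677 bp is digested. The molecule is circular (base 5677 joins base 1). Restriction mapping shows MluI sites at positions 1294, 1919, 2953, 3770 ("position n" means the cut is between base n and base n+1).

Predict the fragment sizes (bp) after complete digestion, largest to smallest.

Circular molecule, 4 cuts → 4 fragments:
  1919 − 1294 = 625 bp
  2953 − 1919 = 1034 bp
  3770 − 2953 = 817 bp
  wrap: 5677 − 3770 + 1294 = 3201 bp
Sorted largest to smallest: 3201, 1034, 817, 625 bp.

3201, 1034, 817, 625 bp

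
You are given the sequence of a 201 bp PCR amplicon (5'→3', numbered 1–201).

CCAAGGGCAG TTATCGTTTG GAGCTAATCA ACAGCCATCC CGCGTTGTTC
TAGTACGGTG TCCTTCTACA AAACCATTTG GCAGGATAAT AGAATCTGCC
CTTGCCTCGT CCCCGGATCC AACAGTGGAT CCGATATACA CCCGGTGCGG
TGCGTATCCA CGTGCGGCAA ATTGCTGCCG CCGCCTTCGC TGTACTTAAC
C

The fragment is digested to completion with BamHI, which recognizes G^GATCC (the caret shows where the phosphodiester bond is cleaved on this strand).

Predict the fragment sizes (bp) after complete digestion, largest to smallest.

BamHI sites (GGATCC) start at positions 115, 127.
BamHI cuts after the first base of each site, so after positions 115, 127.
Linear molecule, 2 cuts → 3 fragments:
  1–115 → 115 bp
  116–127 → 12 bp
  128–201 → 74 bp
Sorted largest to smallest: 115, 74, 12 bp.

115, 74, 12 bp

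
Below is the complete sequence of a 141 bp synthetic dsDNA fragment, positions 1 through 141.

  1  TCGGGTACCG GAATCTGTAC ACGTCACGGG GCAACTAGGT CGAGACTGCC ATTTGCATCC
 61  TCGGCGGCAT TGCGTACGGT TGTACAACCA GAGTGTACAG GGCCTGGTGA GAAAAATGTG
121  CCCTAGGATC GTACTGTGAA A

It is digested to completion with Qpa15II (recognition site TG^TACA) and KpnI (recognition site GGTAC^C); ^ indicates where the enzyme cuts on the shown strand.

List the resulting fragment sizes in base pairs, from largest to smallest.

65, 46, 13, 9, 8 bp

Qpa15II sites (TGTACA) start at positions 16, 81, 94.
Qpa15II cuts after base 2 of each site, so after positions 17, 82, 95.
The KpnI site (GGTACC) starts at position 4.
KpnI cuts after base 5 of each site (before the last base), so after position 8.
Combined cut positions: 8, 17, 82, 95.
Linear molecule, 4 cuts → 5 fragments:
  1–8 → 8 bp
  9–17 → 9 bp
  18–82 → 65 bp
  83–95 → 13 bp
  96–141 → 46 bp
Sorted largest to smallest: 65, 46, 13, 9, 8 bp.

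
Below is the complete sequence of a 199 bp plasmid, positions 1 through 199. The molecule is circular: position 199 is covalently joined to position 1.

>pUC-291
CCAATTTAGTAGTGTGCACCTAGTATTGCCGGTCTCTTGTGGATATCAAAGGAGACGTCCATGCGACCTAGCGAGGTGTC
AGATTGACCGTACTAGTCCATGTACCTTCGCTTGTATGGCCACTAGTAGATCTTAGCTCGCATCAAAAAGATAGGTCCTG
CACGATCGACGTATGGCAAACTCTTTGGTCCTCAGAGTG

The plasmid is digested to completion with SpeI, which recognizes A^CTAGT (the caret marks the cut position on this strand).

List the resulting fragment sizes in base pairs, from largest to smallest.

169, 30 bp

SpeI sites (ACTAGT) start at positions 92, 122.
SpeI cuts after the first base of each site, so after positions 92, 122.
Circular molecule, 2 cuts → 2 fragments:
  93–122 → 30 bp
  123–199 then 1–92 → 77 + 92 = 169 bp
Sorted largest to smallest: 169, 30 bp.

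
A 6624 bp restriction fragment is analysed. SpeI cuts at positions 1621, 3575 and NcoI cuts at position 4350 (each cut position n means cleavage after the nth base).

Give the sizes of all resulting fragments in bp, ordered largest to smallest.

2274, 1954, 1621, 775 bp

Combined cut positions (sorted): 1621, 3575, 4350.
Linear molecule, 3 cuts → 4 fragments:
  1621 − 0 = 1621 bp
  3575 − 1621 = 1954 bp
  4350 − 3575 = 775 bp
  6624 − 4350 = 2274 bp
Sorted largest to smallest: 2274, 1954, 1621, 775 bp.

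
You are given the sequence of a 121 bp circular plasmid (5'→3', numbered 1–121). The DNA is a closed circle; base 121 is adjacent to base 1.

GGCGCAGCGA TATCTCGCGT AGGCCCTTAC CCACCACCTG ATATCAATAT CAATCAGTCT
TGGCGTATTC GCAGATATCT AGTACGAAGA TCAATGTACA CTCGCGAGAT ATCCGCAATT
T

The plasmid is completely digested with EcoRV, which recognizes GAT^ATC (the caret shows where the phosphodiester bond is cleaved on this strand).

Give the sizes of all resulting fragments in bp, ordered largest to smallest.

34, 34, 31, 22 bp

EcoRV sites (GATATC) start at positions 9, 40, 74, 108.
EcoRV cuts after base 3 of each site, so after positions 11, 42, 76, 110.
Circular molecule, 4 cuts → 4 fragments:
  12–42 → 31 bp
  43–76 → 34 bp
  77–110 → 34 bp
  111–121 then 1–11 → 11 + 11 = 22 bp
Sorted largest to smallest: 34, 34, 31, 22 bp.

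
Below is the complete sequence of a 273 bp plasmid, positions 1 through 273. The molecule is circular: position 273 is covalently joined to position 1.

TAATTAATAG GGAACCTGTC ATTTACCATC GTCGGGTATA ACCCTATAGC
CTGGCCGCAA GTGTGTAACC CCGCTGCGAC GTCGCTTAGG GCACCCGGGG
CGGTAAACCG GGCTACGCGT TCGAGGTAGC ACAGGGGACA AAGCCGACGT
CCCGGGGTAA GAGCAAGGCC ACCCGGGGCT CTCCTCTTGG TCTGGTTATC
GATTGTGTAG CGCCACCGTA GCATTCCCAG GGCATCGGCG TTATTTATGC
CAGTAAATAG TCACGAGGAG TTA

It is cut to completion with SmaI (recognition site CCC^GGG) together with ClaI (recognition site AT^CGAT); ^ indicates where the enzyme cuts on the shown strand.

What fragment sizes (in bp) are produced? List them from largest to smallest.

170, 57, 25, 21 bp

SmaI sites (CCCGGG) start at positions 94, 151, 172.
SmaI cuts after base 3 of each site, so after positions 96, 153, 174.
The ClaI site (ATCGAT) starts at position 198.
ClaI cuts after base 2 of each site, so after position 199.
Combined cut positions: 96, 153, 174, 199.
Circular molecule, 4 cuts → 4 fragments:
  97–153 → 57 bp
  154–174 → 21 bp
  175–199 → 25 bp
  200–273 then 1–96 → 74 + 96 = 170 bp
Sorted largest to smallest: 170, 57, 25, 21 bp.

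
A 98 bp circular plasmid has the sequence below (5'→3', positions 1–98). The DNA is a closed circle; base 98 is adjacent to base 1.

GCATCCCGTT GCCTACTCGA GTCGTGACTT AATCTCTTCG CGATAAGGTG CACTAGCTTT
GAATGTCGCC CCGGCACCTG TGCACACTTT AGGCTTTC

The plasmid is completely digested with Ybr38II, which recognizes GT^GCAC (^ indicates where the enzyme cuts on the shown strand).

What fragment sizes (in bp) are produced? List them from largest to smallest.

Ybr38II sites (GTGCAC) start at positions 48, 80.
Ybr38II cuts after base 2 of each site, so after positions 49, 81.
Circular molecule, 2 cuts → 2 fragments:
  50–81 → 32 bp
  82–98 then 1–49 → 17 + 49 = 66 bp
Sorted largest to smallest: 66, 32 bp.

66, 32 bp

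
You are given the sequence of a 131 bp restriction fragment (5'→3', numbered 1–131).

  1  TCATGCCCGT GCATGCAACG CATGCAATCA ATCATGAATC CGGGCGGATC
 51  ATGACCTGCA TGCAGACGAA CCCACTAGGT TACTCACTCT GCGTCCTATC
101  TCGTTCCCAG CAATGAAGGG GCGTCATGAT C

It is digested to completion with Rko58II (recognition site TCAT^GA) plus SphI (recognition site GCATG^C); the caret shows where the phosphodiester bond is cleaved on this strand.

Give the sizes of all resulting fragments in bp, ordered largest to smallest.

65, 17, 15, 11, 10, 9, 4 bp

Rko58II sites (TCATGA) start at positions 32, 49, 124.
Rko58II cuts after base 4 of each site, so after positions 35, 52, 127.
SphI sites (GCATGC) start at positions 11, 20, 58.
SphI cuts after base 5 of each site (before the last base), so after positions 15, 24, 62.
Combined cut positions: 15, 24, 35, 52, 62, 127.
Linear molecule, 6 cuts → 7 fragments:
  1–15 → 15 bp
  16–24 → 9 bp
  25–35 → 11 bp
  36–52 → 17 bp
  53–62 → 10 bp
  63–127 → 65 bp
  128–131 → 4 bp
Sorted largest to smallest: 65, 17, 15, 11, 10, 9, 4 bp.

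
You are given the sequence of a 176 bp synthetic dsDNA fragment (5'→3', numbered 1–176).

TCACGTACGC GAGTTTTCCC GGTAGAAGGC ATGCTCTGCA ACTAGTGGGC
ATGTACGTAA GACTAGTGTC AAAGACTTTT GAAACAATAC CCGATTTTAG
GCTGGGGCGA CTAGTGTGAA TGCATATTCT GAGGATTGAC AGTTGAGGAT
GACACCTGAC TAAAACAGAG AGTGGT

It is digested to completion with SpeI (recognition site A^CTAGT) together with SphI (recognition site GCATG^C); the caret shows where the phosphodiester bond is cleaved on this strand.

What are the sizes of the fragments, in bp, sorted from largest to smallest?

66, 48, 33, 21, 8 bp

SpeI sites (ACTAGT) start at positions 41, 62, 110.
SpeI cuts after the first base of each site, so after positions 41, 62, 110.
The SphI site (GCATGC) starts at position 29.
SphI cuts after base 5 of each site (before the last base), so after position 33.
Combined cut positions: 33, 41, 62, 110.
Linear molecule, 4 cuts → 5 fragments:
  1–33 → 33 bp
  34–41 → 8 bp
  42–62 → 21 bp
  63–110 → 48 bp
  111–176 → 66 bp
Sorted largest to smallest: 66, 48, 33, 21, 8 bp.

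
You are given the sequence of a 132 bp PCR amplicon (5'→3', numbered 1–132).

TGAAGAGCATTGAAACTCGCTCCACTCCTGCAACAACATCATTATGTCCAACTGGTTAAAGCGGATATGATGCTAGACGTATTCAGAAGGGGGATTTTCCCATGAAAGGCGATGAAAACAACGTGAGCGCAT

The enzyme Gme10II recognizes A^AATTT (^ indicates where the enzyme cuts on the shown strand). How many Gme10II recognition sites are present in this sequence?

0

No occurrence of AAATTT is present in the sequence.
Gme10II does not cut: 0 sites.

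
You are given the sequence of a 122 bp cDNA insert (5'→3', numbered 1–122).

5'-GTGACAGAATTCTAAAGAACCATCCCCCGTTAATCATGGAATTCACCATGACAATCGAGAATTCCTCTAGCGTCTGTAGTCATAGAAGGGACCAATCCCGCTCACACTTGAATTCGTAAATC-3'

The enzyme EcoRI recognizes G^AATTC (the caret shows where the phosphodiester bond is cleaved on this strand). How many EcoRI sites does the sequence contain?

GAATTC occurs starting at positions 7, 39, 59, 110.
EcoRI cuts at 4 sites.

4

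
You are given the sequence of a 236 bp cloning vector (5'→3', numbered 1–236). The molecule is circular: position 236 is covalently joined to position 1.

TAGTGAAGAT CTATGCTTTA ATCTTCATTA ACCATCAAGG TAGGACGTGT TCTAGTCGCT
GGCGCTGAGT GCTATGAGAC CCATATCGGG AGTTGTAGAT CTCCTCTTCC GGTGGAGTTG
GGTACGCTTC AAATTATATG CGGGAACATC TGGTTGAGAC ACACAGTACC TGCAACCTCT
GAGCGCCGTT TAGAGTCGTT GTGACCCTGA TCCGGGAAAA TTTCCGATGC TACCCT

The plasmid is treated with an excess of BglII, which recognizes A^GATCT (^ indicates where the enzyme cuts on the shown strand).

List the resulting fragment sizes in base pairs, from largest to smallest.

BglII sites (AGATCT) start at positions 7, 97.
BglII cuts after the first base of each site, so after positions 7, 97.
Circular molecule, 2 cuts → 2 fragments:
  8–97 → 90 bp
  98–236 then 1–7 → 139 + 7 = 146 bp
Sorted largest to smallest: 146, 90 bp.

146, 90 bp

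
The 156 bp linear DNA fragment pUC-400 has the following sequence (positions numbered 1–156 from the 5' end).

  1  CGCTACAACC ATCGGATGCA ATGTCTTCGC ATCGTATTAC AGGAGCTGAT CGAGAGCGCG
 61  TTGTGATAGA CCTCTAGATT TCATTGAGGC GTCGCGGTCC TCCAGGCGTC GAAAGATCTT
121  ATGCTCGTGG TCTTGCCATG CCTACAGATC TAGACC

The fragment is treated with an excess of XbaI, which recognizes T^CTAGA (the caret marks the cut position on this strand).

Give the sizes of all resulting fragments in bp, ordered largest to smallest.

76, 73, 7 bp

XbaI sites (TCTAGA) start at positions 73, 149.
XbaI cuts after the first base of each site, so after positions 73, 149.
Linear molecule, 2 cuts → 3 fragments:
  1–73 → 73 bp
  74–149 → 76 bp
  150–156 → 7 bp
Sorted largest to smallest: 76, 73, 7 bp.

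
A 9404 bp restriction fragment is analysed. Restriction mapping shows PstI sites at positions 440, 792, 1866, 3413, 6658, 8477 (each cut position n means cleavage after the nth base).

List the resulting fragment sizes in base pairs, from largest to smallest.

Linear molecule, 6 cuts → 7 fragments:
  440 − 0 = 440 bp
  792 − 440 = 352 bp
  1866 − 792 = 1074 bp
  3413 − 1866 = 1547 bp
  6658 − 3413 = 3245 bp
  8477 − 6658 = 1819 bp
  9404 − 8477 = 927 bp
Sorted largest to smallest: 3245, 1819, 1547, 1074, 927, 440, 352 bp.

3245, 1819, 1547, 1074, 927, 440, 352 bp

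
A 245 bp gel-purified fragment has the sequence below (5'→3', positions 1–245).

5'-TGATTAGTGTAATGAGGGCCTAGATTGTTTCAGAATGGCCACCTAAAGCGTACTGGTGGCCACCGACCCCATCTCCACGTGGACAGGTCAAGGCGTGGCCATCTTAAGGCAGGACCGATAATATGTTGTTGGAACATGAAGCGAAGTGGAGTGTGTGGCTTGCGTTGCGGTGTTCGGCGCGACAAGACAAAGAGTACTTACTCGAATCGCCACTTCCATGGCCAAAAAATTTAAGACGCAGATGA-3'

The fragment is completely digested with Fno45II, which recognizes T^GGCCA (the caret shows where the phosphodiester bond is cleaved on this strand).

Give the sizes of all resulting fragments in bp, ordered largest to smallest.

Fno45II sites (TGGCCA) start at positions 36, 57, 96, 219.
Fno45II cuts after the first base of each site, so after positions 36, 57, 96, 219.
Linear molecule, 4 cuts → 5 fragments:
  1–36 → 36 bp
  37–57 → 21 bp
  58–96 → 39 bp
  97–219 → 123 bp
  220–245 → 26 bp
Sorted largest to smallest: 123, 39, 36, 26, 21 bp.

123, 39, 36, 26, 21 bp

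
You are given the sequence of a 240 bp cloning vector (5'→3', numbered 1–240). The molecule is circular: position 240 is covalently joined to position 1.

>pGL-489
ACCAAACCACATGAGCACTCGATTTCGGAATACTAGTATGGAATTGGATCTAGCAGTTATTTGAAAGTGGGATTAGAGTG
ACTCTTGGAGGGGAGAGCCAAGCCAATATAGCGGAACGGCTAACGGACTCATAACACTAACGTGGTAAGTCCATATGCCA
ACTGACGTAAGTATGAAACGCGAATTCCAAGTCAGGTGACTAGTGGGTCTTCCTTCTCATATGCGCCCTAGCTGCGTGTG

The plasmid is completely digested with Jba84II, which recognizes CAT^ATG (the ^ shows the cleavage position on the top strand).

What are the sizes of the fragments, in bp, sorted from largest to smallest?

Jba84II sites (CATATG) start at positions 152, 218.
Jba84II cuts after base 3 of each site, so after positions 154, 220.
Circular molecule, 2 cuts → 2 fragments:
  155–220 → 66 bp
  221–240 then 1–154 → 20 + 154 = 174 bp
Sorted largest to smallest: 174, 66 bp.

174, 66 bp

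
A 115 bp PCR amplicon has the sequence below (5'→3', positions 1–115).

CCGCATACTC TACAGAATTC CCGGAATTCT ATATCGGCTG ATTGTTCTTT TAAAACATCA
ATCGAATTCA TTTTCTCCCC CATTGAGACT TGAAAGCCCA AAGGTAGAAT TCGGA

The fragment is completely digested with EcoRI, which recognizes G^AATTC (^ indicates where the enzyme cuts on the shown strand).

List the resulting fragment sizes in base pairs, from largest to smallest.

EcoRI sites (GAATTC) start at positions 15, 24, 64, 107.
EcoRI cuts after the first base of each site, so after positions 15, 24, 64, 107.
Linear molecule, 4 cuts → 5 fragments:
  1–15 → 15 bp
  16–24 → 9 bp
  25–64 → 40 bp
  65–107 → 43 bp
  108–115 → 8 bp
Sorted largest to smallest: 43, 40, 15, 9, 8 bp.

43, 40, 15, 9, 8 bp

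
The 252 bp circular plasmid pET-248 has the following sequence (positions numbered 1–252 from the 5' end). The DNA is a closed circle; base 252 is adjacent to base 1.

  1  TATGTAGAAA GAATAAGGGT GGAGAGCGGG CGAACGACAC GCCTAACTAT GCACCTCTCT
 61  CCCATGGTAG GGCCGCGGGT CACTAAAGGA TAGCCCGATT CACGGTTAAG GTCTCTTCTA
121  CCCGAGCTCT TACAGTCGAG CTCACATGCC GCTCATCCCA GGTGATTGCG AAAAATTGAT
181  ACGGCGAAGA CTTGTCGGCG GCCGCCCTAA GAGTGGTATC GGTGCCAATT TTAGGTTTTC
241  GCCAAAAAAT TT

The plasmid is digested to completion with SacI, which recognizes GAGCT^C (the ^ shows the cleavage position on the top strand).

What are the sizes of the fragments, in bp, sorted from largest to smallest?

238, 14 bp

SacI sites (GAGCTC) start at positions 124, 138.
SacI cuts after base 5 of each site (before the last base), so after positions 128, 142.
Circular molecule, 2 cuts → 2 fragments:
  129–142 → 14 bp
  143–252 then 1–128 → 110 + 128 = 238 bp
Sorted largest to smallest: 238, 14 bp.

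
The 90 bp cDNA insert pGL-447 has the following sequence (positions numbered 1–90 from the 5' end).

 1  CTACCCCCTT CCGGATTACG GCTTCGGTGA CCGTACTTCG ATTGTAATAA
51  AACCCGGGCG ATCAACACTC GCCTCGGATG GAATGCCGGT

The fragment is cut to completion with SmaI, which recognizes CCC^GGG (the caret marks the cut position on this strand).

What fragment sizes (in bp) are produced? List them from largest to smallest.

55, 35 bp

The SmaI site (CCCGGG) starts at position 53.
SmaI cuts after base 3 of each site, so after position 55.
Linear molecule, 1 cut → 2 fragments:
  1–55 → 55 bp
  56–90 → 35 bp
Sorted largest to smallest: 55, 35 bp.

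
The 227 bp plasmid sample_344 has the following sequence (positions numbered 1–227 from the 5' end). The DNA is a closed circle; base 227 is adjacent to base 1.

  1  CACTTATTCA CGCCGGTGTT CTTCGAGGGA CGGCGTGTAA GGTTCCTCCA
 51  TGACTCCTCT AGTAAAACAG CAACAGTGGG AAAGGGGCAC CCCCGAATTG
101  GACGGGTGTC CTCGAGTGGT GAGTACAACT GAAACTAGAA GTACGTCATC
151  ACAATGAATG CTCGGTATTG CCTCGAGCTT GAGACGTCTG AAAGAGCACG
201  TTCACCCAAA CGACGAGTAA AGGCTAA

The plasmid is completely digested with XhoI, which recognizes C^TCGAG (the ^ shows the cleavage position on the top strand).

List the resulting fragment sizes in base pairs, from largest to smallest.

XhoI sites (CTCGAG) start at positions 111, 172.
XhoI cuts after the first base of each site, so after positions 111, 172.
Circular molecule, 2 cuts → 2 fragments:
  112–172 → 61 bp
  173–227 then 1–111 → 55 + 111 = 166 bp
Sorted largest to smallest: 166, 61 bp.

166, 61 bp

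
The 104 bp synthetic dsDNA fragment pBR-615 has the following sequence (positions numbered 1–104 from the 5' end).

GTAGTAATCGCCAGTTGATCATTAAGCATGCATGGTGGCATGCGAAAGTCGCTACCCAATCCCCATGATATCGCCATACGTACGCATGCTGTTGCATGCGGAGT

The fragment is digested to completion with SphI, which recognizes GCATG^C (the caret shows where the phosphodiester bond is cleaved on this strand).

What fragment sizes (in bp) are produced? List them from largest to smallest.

SphI sites (GCATGC) start at positions 26, 38, 84, 94.
SphI cuts after base 5 of each site (before the last base), so after positions 30, 42, 88, 98.
Linear molecule, 4 cuts → 5 fragments:
  1–30 → 30 bp
  31–42 → 12 bp
  43–88 → 46 bp
  89–98 → 10 bp
  99–104 → 6 bp
Sorted largest to smallest: 46, 30, 12, 10, 6 bp.

46, 30, 12, 10, 6 bp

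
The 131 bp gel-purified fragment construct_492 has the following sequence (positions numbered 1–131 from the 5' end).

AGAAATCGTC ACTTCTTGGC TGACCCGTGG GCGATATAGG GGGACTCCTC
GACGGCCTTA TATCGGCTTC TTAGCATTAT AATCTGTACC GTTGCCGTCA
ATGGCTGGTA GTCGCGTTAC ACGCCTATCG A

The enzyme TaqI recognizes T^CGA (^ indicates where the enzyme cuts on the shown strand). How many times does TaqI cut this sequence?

2

TCGA occurs starting at positions 49, 128.
TaqI cuts at 2 sites.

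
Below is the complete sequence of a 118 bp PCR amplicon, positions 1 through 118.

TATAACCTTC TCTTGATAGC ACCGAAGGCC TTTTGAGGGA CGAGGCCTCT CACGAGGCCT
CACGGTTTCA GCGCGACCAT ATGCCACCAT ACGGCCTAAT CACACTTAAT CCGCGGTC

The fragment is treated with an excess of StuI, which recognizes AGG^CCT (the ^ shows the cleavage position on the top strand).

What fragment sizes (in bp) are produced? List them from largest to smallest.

StuI sites (AGGCCT) start at positions 26, 43, 55.
StuI cuts after base 3 of each site, so after positions 28, 45, 57.
Linear molecule, 3 cuts → 4 fragments:
  1–28 → 28 bp
  29–45 → 17 bp
  46–57 → 12 bp
  58–118 → 61 bp
Sorted largest to smallest: 61, 28, 17, 12 bp.

61, 28, 17, 12 bp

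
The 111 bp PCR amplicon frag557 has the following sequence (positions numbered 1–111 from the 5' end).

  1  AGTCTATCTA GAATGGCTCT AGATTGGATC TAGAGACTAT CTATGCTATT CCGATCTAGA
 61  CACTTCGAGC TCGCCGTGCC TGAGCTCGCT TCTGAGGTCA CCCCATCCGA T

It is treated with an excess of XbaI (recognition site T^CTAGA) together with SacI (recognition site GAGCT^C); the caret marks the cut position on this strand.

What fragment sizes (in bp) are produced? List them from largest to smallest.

XbaI sites (TCTAGA) start at positions 7, 18, 29, 55.
XbaI cuts after the first base of each site, so after positions 7, 18, 29, 55.
SacI sites (GAGCTC) start at positions 67, 82.
SacI cuts after base 5 of each site (before the last base), so after positions 71, 86.
Combined cut positions: 7, 18, 29, 55, 71, 86.
Linear molecule, 6 cuts → 7 fragments:
  1–7 → 7 bp
  8–18 → 11 bp
  19–29 → 11 bp
  30–55 → 26 bp
  56–71 → 16 bp
  72–86 → 15 bp
  87–111 → 25 bp
Sorted largest to smallest: 26, 25, 16, 15, 11, 11, 7 bp.

26, 25, 16, 15, 11, 11, 7 bp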